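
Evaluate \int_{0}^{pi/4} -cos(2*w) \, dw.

-1/2

An antiderivative is F(w) = -sin(2*w)/2.
Then F(pi/4) - F(0) = (-1/2) - (0) = -1/2.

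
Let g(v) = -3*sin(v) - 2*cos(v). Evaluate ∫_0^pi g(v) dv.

An antiderivative is F(v) = -2*sin(v) + 3*cos(v).
Then F(pi) - F(0) = (-3) - (3) = -6.

-6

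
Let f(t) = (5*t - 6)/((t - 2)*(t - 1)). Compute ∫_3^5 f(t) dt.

log(2) + 4*log(3)

Factor the denominator: t**2 - 3*t + 2 = (t - 1)(t - 2).
Partial fractions: (5*t - 6)/((t - 2)*(t - 1)) = 1/(t - 1) + 4/(t - 2).
An antiderivative is F(t) = 4*log(t - 2) + log(t - 1).
Then F(5) - F(3) = (2*log(2) + 4*log(3)) - (log(2)) = log(2) + 4*log(3).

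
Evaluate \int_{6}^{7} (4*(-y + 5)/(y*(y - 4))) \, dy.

Factor the denominator: y**2 - 4*y = y(y - 4).
Partial fractions: 4*(-y + 5)/(y*(y - 4)) = -5/y + 1/(y - 4).
An antiderivative is F(y) = -5*log(y) + log(y - 4).
Then F(7) - F(6) = (-5*log(7) + log(3)) - (-5*log(3) - 4*log(2)) = -5*log(7) + 4*log(2) + 6*log(3).

-5*log(7) + 4*log(2) + 6*log(3)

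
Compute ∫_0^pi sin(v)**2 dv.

Use the identity sin^2(v) = (1 - cos(2*v))/2.
An antiderivative is F(v) = v/2 - sin(2*v)/4.
Then F(pi) - F(0) = (pi/2) - (0) = pi/2.

pi/2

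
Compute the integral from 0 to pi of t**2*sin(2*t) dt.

-pi**2/2

Integrate by parts twice (u = t^2, dv = sin(2*t) dt).
An antiderivative is F(t) = -t**2*cos(2*t)/2 + t*sin(2*t)/2 + cos(2*t)/4.
Then F(pi) - F(0) = (1/4 - pi**2/2) - (1/4) = -pi**2/2.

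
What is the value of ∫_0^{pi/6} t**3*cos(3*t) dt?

-pi/27 + pi**3/648 + 2/27

Integrate by parts 3 times (u = t^3, dv = cos(3*t) dt).
An antiderivative is F(t) = t**3*sin(3*t)/3 + t**2*cos(3*t)/3 - 2*t*sin(3*t)/9 - 2*cos(3*t)/27.
Then F(pi/6) - F(0) = (pi*(-24 + pi**2)/648) - (-2/27) = -pi/27 + pi**3/648 + 2/27.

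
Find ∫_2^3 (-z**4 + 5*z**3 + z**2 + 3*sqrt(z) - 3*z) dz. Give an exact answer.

By the power rule, an antiderivative is F(z) = -z**5/5 + 5*z**4/4 + 2*z**(3/2) + z**3/3 - 3*z**2/2.
Then F(3) - F(2) = (6*sqrt(3) + 963/20) - (4*sqrt(2) + 154/15) = -4*sqrt(2) + 6*sqrt(3) + 2273/60.

-4*sqrt(2) + 6*sqrt(3) + 2273/60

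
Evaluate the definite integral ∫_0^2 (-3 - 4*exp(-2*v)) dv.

-8 + 2*exp(-4)

An antiderivative is F(v) = -3*v + 2*exp(-2*v).
Then F(2) - F(0) = (-6 + 2*exp(-4)) - (2) = -8 + 2*exp(-4).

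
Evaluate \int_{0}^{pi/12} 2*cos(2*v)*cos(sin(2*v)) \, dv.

Let u = sin(2*v), so du = 2*cos(2*v) dv. When v = 0, u = 0; when v = pi/12, u = 1/2.
The integral becomes ∫ cos(u) du from 0 to 1/2, with antiderivative sin(u).
Back in v: F(v) = sin(sin(2*v)).
Then F(pi/12) - F(0) = (sin(1/2)) - (0) = sin(1/2).

sin(1/2)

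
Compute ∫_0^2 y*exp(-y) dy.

1 - 3*exp(-2)

Integrate by parts once (u = y, dv = exp(-y) dy).
An antiderivative is F(y) = (-y - 1)*exp(-y).
Then F(2) - F(0) = (-3*exp(-2)) - (-1) = 1 - 3*exp(-2).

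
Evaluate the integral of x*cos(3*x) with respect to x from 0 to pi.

Integrate by parts once (u = x, dv = cos(3*x) dx).
An antiderivative is F(x) = x*sin(3*x)/3 + cos(3*x)/9.
Then F(pi) - F(0) = (-1/9) - (1/9) = -2/9.

-2/9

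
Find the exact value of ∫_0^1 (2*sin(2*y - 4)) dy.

cos(4) - cos(2)

Let u = 2*y - 4, so du = 2 dy. When y = 0, u = -4; when y = 1, u = -2.
The integral becomes ∫ sin(u) du from -4 to -2, with antiderivative -cos(u).
Back in y: F(y) = -cos(2*y - 4).
Then F(1) - F(0) = (-cos(2)) - (-cos(4)) = cos(4) - cos(2).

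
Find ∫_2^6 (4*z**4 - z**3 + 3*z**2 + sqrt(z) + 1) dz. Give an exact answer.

-4*sqrt(2)/3 + 4*sqrt(6) + 30436/5

By the power rule, an antiderivative is F(z) = 4*z**5/5 - z**4/4 + 2*z**(3/2)/3 + z**3 + z.
Then F(6) - F(2) = (4*sqrt(6) + 30594/5) - (4*sqrt(2)/3 + 158/5) = -4*sqrt(2)/3 + 4*sqrt(6) + 30436/5.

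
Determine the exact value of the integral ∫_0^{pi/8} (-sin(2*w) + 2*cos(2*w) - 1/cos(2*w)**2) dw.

-1 + 3*sqrt(2)/4

An antiderivative is F(w) = sin(2*w) + cos(2*w)/2 - tan(2*w)/2.
Then F(pi/8) - F(0) = (-1/2 + 3*sqrt(2)/4) - (1/2) = -1 + 3*sqrt(2)/4.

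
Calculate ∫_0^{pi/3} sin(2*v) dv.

3/4

An antiderivative is F(v) = -cos(2*v)/2.
Then F(pi/3) - F(0) = (1/4) - (-1/2) = 3/4.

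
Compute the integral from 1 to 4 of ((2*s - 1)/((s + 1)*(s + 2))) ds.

Factor the denominator: s**2 + 3*s + 2 = (s + 2)(s + 1).
Partial fractions: (2*s - 1)/((s + 1)*(s + 2)) = 5/(s + 2) - 3/(s + 1).
An antiderivative is F(s) = -3*log(s + 1) + 5*log(s + 2).
Then F(4) - F(1) = (-3*log(5) + 5*log(2) + 5*log(3)) - (-3*log(2) + 5*log(3)) = -3*log(5) + 8*log(2).

-3*log(5) + 8*log(2)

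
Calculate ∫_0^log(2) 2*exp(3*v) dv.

14/3

Let u = exp(v), so du = exp(v) dv. When v = 0, u = 1; when v = log(2), u = 2.
The integral becomes 2·∫ u**2 du from 1 to 2, with antiderivative 2*u**3/3.
Back in v: F(v) = 2*exp(3*v)/3.
Then F(log(2)) - F(0) = (16/3) - (2/3) = 14/3.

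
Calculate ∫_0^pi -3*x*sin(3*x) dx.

-pi

Integrate by parts once (u = x, dv = -3*sin(3*x) dx).
An antiderivative is F(x) = x*cos(3*x) - sin(3*x)/3.
Then F(pi) - F(0) = (-pi) - (0) = -pi.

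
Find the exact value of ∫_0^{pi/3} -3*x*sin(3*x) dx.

-pi/3

Integrate by parts once (u = x, dv = -3*sin(3*x) dx).
An antiderivative is F(x) = x*cos(3*x) - sin(3*x)/3.
Then F(pi/3) - F(0) = (-pi/3) - (0) = -pi/3.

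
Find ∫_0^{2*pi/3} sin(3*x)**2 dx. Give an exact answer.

Use the identity sin^2(3*x) = (1 - cos(6*x))/2.
An antiderivative is F(x) = x/2 - sin(6*x)/12.
Then F(2*pi/3) - F(0) = (pi/3) - (0) = pi/3.

pi/3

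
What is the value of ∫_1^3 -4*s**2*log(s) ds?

104/9 - 36*log(3)

Integrate by parts once (u = ln s, dv = -4*s**2 ds).
An antiderivative is F(s) = -4*s**3*(3*log(s) - 1)/9.
Then F(3) - F(1) = (12 - 36*log(3)) - (4/9) = 104/9 - 36*log(3).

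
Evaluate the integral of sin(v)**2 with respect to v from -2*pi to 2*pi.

2*pi

Use the identity sin^2(v) = (1 - cos(2*v))/2.
An antiderivative is F(v) = v/2 - sin(2*v)/4.
Then F(2*pi) - F(-2*pi) = (pi) - (-pi) = 2*pi.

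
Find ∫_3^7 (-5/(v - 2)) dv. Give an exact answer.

-5*log(5)

An antiderivative is F(v) = -5*log(v - 2).
Then F(7) - F(3) = (-5*log(5)) - (0) = -5*log(5).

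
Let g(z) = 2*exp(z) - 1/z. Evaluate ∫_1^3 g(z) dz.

An antiderivative is F(z) = 2*exp(z) - log(z).
Then F(3) - F(1) = (-log(3) + 2*exp(3)) - (2*exp(1)) = -2*exp(1) - log(3) + 2*exp(3).

-2*exp(1) - log(3) + 2*exp(3)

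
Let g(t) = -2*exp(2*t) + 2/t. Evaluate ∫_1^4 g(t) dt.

An antiderivative is F(t) = -exp(2*t) + 2*log(t).
Then F(4) - F(1) = (-exp(8) + log(16)) - (-exp(2)) = -exp(8) + log(16) + exp(2).

-exp(8) + log(16) + exp(2)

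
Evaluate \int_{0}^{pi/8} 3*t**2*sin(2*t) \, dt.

Integrate by parts twice (u = t^2, dv = 3*sin(2*t) dt).
An antiderivative is F(t) = -3*t**2*cos(2*t)/2 + 3*t*sin(2*t)/2 + 3*cos(2*t)/4.
Then F(pi/8) - F(0) = (3*sqrt(2)*(-pi**2 + 8*pi + 32)/256) - (3/4) = -3/4 - 3*sqrt(2)*pi**2/256 + 3*sqrt(2)*pi/32 + 3*sqrt(2)/8.

-3/4 - 3*sqrt(2)*pi**2/256 + 3*sqrt(2)*pi/32 + 3*sqrt(2)/8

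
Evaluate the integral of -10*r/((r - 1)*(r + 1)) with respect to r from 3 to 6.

Factor the denominator: r**2 - 1 = (r + 1)(r - 1).
Partial fractions: -10*r/((r - 1)*(r + 1)) = -5/(r + 1) - 5/(r - 1).
An antiderivative is F(r) = -5*log(r - 1) - 5*log(r + 1).
Then F(6) - F(3) = (-5*log(7) - 5*log(5)) - (-15*log(2)) = -5*log(7) - 5*log(5) + 15*log(2).

-5*log(7) - 5*log(5) + 15*log(2)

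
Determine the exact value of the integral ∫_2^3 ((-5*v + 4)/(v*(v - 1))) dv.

log(8/81)

Factor the denominator: v**2 - v = v(v - 1).
Partial fractions: (-5*v + 4)/(v*(v - 1)) = -4/v - 1/(v - 1).
An antiderivative is F(v) = -4*log(v) - log(v - 1).
Then F(3) - F(2) = (-4*log(3) - log(2)) - (-log(16)) = log(8/81).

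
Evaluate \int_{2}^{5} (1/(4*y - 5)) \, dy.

An antiderivative is F(y) = log(4*y - 5)/4.
Then F(5) - F(2) = (log(15)/4) - (log(3)/4) = log(5)/4.

log(5)/4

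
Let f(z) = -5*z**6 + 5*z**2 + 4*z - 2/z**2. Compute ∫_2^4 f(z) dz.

By the power rule, an antiderivative is F(z) = -5*z**7/7 + 5*z**3/3 + 2*z**2 + 2/z.
Then F(4) - F(2) = (-485675/42) - (-1451/21) = -482773/42.

-482773/42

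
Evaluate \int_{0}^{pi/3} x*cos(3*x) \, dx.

-2/9

Integrate by parts once (u = x, dv = cos(3*x) dx).
An antiderivative is F(x) = x*sin(3*x)/3 + cos(3*x)/9.
Then F(pi/3) - F(0) = (-1/9) - (1/9) = -2/9.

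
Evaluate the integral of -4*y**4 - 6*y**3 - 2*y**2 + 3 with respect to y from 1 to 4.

-12339/10

By the power rule, an antiderivative is F(y) = -4*y**5/5 - 3*y**4/2 - 2*y**3/3 + 3*y.
Then F(4) - F(1) = (-18508/15) - (1/30) = -12339/10.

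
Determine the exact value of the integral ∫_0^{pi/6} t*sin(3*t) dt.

1/9

Integrate by parts once (u = t, dv = sin(3*t) dt).
An antiderivative is F(t) = -t*cos(3*t)/3 + sin(3*t)/9.
Then F(pi/6) - F(0) = (1/9) - (0) = 1/9.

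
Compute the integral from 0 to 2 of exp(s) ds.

An antiderivative is F(s) = exp(s).
Then F(2) - F(0) = (exp(2)) - (1) = -1 + exp(2).

-1 + exp(2)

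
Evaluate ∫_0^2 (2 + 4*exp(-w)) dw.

An antiderivative is F(w) = 2*w - 4*exp(-w).
Then F(2) - F(0) = (4 - 4*exp(-2)) - (-4) = 8 - 4*exp(-2).

8 - 4*exp(-2)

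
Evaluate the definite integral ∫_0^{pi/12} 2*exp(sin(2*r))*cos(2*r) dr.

-1 + exp(1/2)

Let u = sin(2*r), so du = 2*cos(2*r) dr. When r = 0, u = 0; when r = pi/12, u = 1/2.
The integral becomes ∫ exp(u) du from 0 to 1/2, with antiderivative exp(u).
Back in r: F(r) = exp(sin(2*r)).
Then F(pi/12) - F(0) = (exp(1/2)) - (1) = -1 + exp(1/2).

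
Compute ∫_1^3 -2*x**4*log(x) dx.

Integrate by parts once (u = ln x, dv = -2*x**4 dx).
An antiderivative is F(x) = -2*x**5*(5*log(x) - 1)/25.
Then F(3) - F(1) = (486/25 - 486*log(3)/5) - (2/25) = 484/25 - 486*log(3)/5.

484/25 - 486*log(3)/5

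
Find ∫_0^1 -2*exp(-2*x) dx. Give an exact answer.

An antiderivative is F(x) = exp(-2*x).
Then F(1) - F(0) = (exp(-2)) - (1) = -1 + exp(-2).

-1 + exp(-2)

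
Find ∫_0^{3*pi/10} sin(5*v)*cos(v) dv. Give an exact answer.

sqrt(5)/96 + 7/32

Use the identity sin(5*v)cos(v) = [sin(6*v) + sin(4*v)]/2.
An antiderivative is F(v) = -cos(4*v)/8 - cos(6*v)/12.
Then F(3*pi/10) - F(0) = (1/96 + sqrt(5)/96) - (-5/24) = sqrt(5)/96 + 7/32.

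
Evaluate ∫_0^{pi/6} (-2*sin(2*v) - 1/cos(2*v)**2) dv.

An antiderivative is F(v) = cos(2*v) - tan(2*v)/2.
Then F(pi/6) - F(0) = (1/2 - sqrt(3)/2) - (1) = -sqrt(3)/2 - 1/2.

-sqrt(3)/2 - 1/2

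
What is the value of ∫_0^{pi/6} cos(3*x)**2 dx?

Use the identity cos^2(3*x) = (1 + cos(6*x))/2.
An antiderivative is F(x) = x/2 + sin(6*x)/12.
Then F(pi/6) - F(0) = (pi/12) - (0) = pi/12.

pi/12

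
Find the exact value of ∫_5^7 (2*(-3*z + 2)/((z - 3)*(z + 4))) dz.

-4*log(11) - 2*log(2) + 8*log(3)

Factor the denominator: z**2 + z - 12 = (z + 4)(z - 3).
Partial fractions: 2*(-3*z + 2)/((z - 3)*(z + 4)) = -4/(z + 4) - 2/(z - 3).
An antiderivative is F(z) = -2*log(z - 3) - 4*log(z + 4).
Then F(7) - F(5) = (-4*log(11) - 4*log(2)) - (-8*log(3) - 2*log(2)) = -4*log(11) - 2*log(2) + 8*log(3).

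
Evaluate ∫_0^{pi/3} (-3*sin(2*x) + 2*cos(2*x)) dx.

An antiderivative is F(x) = sin(2*x) + 3*cos(2*x)/2.
Then F(pi/3) - F(0) = (-3/4 + sqrt(3)/2) - (3/2) = -9/4 + sqrt(3)/2.

-9/4 + sqrt(3)/2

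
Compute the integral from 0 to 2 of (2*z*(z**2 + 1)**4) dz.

3124/5

Let u = z**2 + 1, so du = 2*z dz. When z = 0, u = 1; when z = 2, u = 5.
The integral becomes ∫ u**4 du from 1 to 5, with antiderivative u**5/5.
Back in z: F(z) = (z**2 + 1)**5/5.
Then F(2) - F(0) = (625) - (1/5) = 3124/5.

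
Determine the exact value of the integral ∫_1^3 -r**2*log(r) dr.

26/9 - 9*log(3)

Integrate by parts once (u = ln r, dv = -r**2 dr).
An antiderivative is F(r) = -r**3*(3*log(r) - 1)/9.
Then F(3) - F(1) = (3 - 9*log(3)) - (1/9) = 26/9 - 9*log(3).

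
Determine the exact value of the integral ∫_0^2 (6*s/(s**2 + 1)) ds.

Let u = s**2 + 1, so du = 2*s ds. When s = 0, u = 1; when s = 2, u = 5.
The integral becomes 3·∫ 1/u du from 1 to 5, with antiderivative 3*log(u).
Back in s: F(s) = 3*log(s**2 + 1).
Then F(2) - F(0) = (3*log(5)) - (0) = 3*log(5).

3*log(5)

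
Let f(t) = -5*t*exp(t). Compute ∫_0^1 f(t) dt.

-5

Integrate by parts once (u = t, dv = -5*exp(t) dt).
An antiderivative is F(t) = (-5*t + 5)*exp(t).
Then F(1) - F(0) = (0) - (5) = -5.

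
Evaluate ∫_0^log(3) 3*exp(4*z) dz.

60

Let u = exp(z), so du = exp(z) dz. When z = 0, u = 1; when z = log(3), u = 3.
The integral becomes 3·∫ u**3 du from 1 to 3, with antiderivative 3*u**4/4.
Back in z: F(z) = 3*exp(4*z)/4.
Then F(log(3)) - F(0) = (243/4) - (3/4) = 60.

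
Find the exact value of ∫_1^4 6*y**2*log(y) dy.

Integrate by parts once (u = ln y, dv = 6*y**2 dy).
An antiderivative is F(y) = 2*y**3*(3*log(y) - 1)/3.
Then F(4) - F(1) = (-128/3 + 256*log(2)) - (-2/3) = -42 + 256*log(2).

-42 + 256*log(2)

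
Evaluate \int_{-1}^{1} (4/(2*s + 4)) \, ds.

log(9)

An antiderivative is F(s) = 2*log(2*s + 4).
Then F(1) - F(-1) = (log(36)) - (log(4)) = log(9).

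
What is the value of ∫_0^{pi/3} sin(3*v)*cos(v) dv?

9/16

Use the identity sin(3*v)cos(v) = [sin(4*v) + sin(2*v)]/2.
An antiderivative is F(v) = -cos(2*v)/4 - cos(4*v)/8.
Then F(pi/3) - F(0) = (3/16) - (-3/8) = 9/16.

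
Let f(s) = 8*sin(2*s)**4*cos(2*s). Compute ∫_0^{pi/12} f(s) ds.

Let u = sin(2*s), so du = 2*cos(2*s) ds. When s = 0, u = 0; when s = pi/12, u = 1/2.
The integral becomes 4·∫ u**4 du from 0 to 1/2, with antiderivative 4*u**5/5.
Back in s: F(s) = 4*sin(2*s)**5/5.
Then F(pi/12) - F(0) = (1/40) - (0) = 1/40.

1/40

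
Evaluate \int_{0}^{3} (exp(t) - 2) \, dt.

An antiderivative is F(t) = -2*t + exp(t).
Then F(3) - F(0) = (-6 + exp(3)) - (1) = -7 + exp(3).

-7 + exp(3)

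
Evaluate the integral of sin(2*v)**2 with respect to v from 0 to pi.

pi/2

Use the identity sin^2(2*v) = (1 - cos(4*v))/2.
An antiderivative is F(v) = v/2 - sin(4*v)/8.
Then F(pi) - F(0) = (pi/2) - (0) = pi/2.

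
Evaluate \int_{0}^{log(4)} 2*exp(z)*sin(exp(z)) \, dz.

Let u = exp(z), so du = exp(z) dz. When z = 0, u = 1; when z = log(4), u = 4.
The integral becomes 2·∫ sin(u) du from 1 to 4, with antiderivative -2*cos(u).
Back in z: F(z) = -2*cos(exp(z)).
Then F(log(4)) - F(0) = (-2*cos(4)) - (-2*cos(1)) = 2*cos(1) - 2*cos(4).

2*cos(1) - 2*cos(4)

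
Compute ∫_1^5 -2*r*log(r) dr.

Integrate by parts once (u = ln r, dv = -2*r dr).
An antiderivative is F(r) = -r**2*(2*log(r) - 1)/2.
Then F(5) - F(1) = (25/2 - 25*log(5)) - (1/2) = 12 - 25*log(5).

12 - 25*log(5)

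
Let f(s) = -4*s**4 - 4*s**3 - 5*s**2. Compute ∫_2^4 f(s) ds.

-16904/15

By the power rule, an antiderivative is F(s) = -4*s**5/5 - s**4 - 5*s**3/3.
Then F(4) - F(2) = (-17728/15) - (-824/15) = -16904/15.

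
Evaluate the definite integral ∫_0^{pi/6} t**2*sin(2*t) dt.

Integrate by parts twice (u = t^2, dv = sin(2*t) dt).
An antiderivative is F(t) = -t**2*cos(2*t)/2 + t*sin(2*t)/2 + cos(2*t)/4.
Then F(pi/6) - F(0) = (-pi**2/144 + 1/8 + sqrt(3)*pi/24) - (1/4) = -1/8 - pi**2/144 + sqrt(3)*pi/24.

-1/8 - pi**2/144 + sqrt(3)*pi/24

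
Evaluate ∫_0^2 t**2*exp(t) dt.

-2 + 2*exp(2)

Integrate by parts twice (u = t^2, dv = exp(t) dt).
An antiderivative is F(t) = (t**2 - 2*t + 2)*exp(t).
Then F(2) - F(0) = (2*exp(2)) - (2) = -2 + 2*exp(2).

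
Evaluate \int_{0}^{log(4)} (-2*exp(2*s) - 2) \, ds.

-15 - log(16)

An antiderivative is F(s) = -exp(2*s) - 2*s.
Then F(log(4)) - F(0) = (-16 - 4*log(2)) - (-1) = -15 - log(16).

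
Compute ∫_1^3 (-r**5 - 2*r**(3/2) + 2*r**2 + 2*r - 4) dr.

-516/5 - 36*sqrt(3)/5

By the power rule, an antiderivative is F(r) = -r**6/6 - 4*r**(5/2)/5 + 2*r**3/3 + r**2 - 4*r.
Then F(3) - F(1) = (-213/2 - 36*sqrt(3)/5) - (-33/10) = -516/5 - 36*sqrt(3)/5.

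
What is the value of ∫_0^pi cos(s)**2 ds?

Use the identity cos^2(s) = (1 + cos(2*s))/2.
An antiderivative is F(s) = s/2 + sin(2*s)/4.
Then F(pi) - F(0) = (pi/2) - (0) = pi/2.

pi/2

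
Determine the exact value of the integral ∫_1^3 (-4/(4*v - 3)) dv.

An antiderivative is F(v) = -log(4*v - 3).
Then F(3) - F(1) = (-log(9)) - (0) = -log(9).

-log(9)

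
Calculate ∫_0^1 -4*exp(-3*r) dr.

-4/3 + 4*exp(-3)/3

An antiderivative is F(r) = 4*exp(-3*r)/3.
Then F(1) - F(0) = (4*exp(-3)/3) - (4/3) = -4/3 + 4*exp(-3)/3.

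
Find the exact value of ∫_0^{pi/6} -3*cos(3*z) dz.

An antiderivative is F(z) = -sin(3*z).
Then F(pi/6) - F(0) = (-1) - (0) = -1.

-1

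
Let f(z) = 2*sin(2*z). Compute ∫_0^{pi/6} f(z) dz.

1/2

An antiderivative is F(z) = -cos(2*z).
Then F(pi/6) - F(0) = (-1/2) - (-1) = 1/2.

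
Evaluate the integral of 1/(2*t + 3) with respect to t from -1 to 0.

An antiderivative is F(t) = log(2*t + 3)/2.
Then F(0) - F(-1) = (log(3)/2) - (0) = log(3)/2.

log(3)/2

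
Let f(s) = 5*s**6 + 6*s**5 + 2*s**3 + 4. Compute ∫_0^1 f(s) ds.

87/14

By the power rule, an antiderivative is F(s) = 5*s**7/7 + s**6 + s**4/2 + 4*s.
Then F(1) - F(0) = (87/14) - (0) = 87/14.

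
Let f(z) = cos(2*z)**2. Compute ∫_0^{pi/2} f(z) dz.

Use the identity cos^2(2*z) = (1 + cos(4*z))/2.
An antiderivative is F(z) = z/2 + sin(4*z)/8.
Then F(pi/2) - F(0) = (pi/4) - (0) = pi/4.

pi/4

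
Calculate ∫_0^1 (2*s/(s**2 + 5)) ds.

log(6/5)

Let u = s**2 + 5, so du = 2*s ds. When s = 0, u = 5; when s = 1, u = 6.
The integral becomes ∫ 1/u du from 5 to 6, with antiderivative log(u).
Back in s: F(s) = log(s**2 + 5).
Then F(1) - F(0) = (log(6)) - (log(5)) = log(6/5).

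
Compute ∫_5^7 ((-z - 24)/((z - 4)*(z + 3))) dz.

Factor the denominator: z**2 - z - 12 = (z + 3)(z - 4).
Partial fractions: (-z - 24)/((z - 4)*(z + 3)) = 3/(z + 3) - 4/(z - 4).
An antiderivative is F(z) = -4*log(z - 4) + 3*log(z + 3).
Then F(7) - F(5) = (-4*log(3) + 3*log(2) + 3*log(5)) - (9*log(2)) = -4*log(3) - 6*log(2) + 3*log(5).

-4*log(3) - 6*log(2) + 3*log(5)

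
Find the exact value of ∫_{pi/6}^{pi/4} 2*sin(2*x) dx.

An antiderivative is F(x) = -cos(2*x).
Then F(pi/4) - F(pi/6) = (0) - (-1/2) = 1/2.

1/2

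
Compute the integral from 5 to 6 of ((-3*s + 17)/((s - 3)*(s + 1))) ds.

Factor the denominator: s**2 - 2*s - 3 = (s + 1)(s - 3).
Partial fractions: (-3*s + 17)/((s - 3)*(s + 1)) = -5/(s + 1) + 2/(s - 3).
An antiderivative is F(s) = 2*log(s - 3) - 5*log(s + 1).
Then F(6) - F(5) = (-5*log(7) + 2*log(3)) - (-5*log(3) - 3*log(2)) = -5*log(7) + 3*log(2) + 7*log(3).

-5*log(7) + 3*log(2) + 7*log(3)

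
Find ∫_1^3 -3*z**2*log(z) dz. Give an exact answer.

26/3 - 27*log(3)

Integrate by parts once (u = ln z, dv = -3*z**2 dz).
An antiderivative is F(z) = -z**3*(3*log(z) - 1)/3.
Then F(3) - F(1) = (9 - 27*log(3)) - (1/3) = 26/3 - 27*log(3).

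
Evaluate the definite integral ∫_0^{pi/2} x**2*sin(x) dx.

-2 + pi

Integrate by parts twice (u = x^2, dv = sin(x) dx).
An antiderivative is F(x) = -x**2*cos(x) + 2*x*sin(x) + 2*cos(x).
Then F(pi/2) - F(0) = (pi) - (2) = -2 + pi.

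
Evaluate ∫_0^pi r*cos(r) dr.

Integrate by parts once (u = r, dv = cos(r) dr).
An antiderivative is F(r) = r*sin(r) + cos(r).
Then F(pi) - F(0) = (-1) - (1) = -2.

-2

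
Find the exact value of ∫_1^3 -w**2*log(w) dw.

Integrate by parts once (u = ln w, dv = -w**2 dw).
An antiderivative is F(w) = -w**3*(3*log(w) - 1)/9.
Then F(3) - F(1) = (3 - 9*log(3)) - (1/9) = 26/9 - 9*log(3).

26/9 - 9*log(3)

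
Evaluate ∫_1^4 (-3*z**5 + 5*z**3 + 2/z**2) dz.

By the power rule, an antiderivative is F(z) = -z**6/2 + 5*z**4/4 - 2/z.
Then F(4) - F(1) = (-3457/2) - (-5/4) = -6909/4.

-6909/4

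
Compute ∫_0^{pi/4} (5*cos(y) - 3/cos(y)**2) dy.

-3 + 5*sqrt(2)/2

An antiderivative is F(y) = 5*sin(y) - 3*tan(y).
Then F(pi/4) - F(0) = (-3 + 5*sqrt(2)/2) - (0) = -3 + 5*sqrt(2)/2.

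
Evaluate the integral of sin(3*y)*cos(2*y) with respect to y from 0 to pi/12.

Use the identity sin(3*y)cos(2*y) = [sin(5*y) + sin(y)]/2.
An antiderivative is F(y) = -cos(y)/2 - cos(5*y)/10.
Then F(pi/12) - F(0) = (-3*sqrt(6)/20 - sqrt(2)/10) - (-3/5) = -3*sqrt(6)/20 - sqrt(2)/10 + 3/5.

-3*sqrt(6)/20 - sqrt(2)/10 + 3/5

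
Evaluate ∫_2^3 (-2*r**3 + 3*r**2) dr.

-27/2

By the power rule, an antiderivative is F(r) = -r**4/2 + r**3.
Then F(3) - F(2) = (-27/2) - (0) = -27/2.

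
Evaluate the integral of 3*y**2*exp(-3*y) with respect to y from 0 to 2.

2/9 - 50*exp(-6)/9

Integrate by parts twice (u = y^2, dv = 3*exp(-3*y) dy).
An antiderivative is F(y) = (-9*y**2 - 6*y - 2)*exp(-3*y)/9.
Then F(2) - F(0) = (-50*exp(-6)/9) - (-2/9) = 2/9 - 50*exp(-6)/9.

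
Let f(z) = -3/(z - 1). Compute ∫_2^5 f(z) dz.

An antiderivative is F(z) = -3*log(z - 1).
Then F(5) - F(2) = (-log(64)) - (0) = -log(64).

-log(64)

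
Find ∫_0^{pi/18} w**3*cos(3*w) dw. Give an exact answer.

Integrate by parts 3 times (u = w^3, dv = cos(3*w) dw).
An antiderivative is F(w) = w**3*sin(3*w)/3 + w**2*cos(3*w)/3 - 2*w*sin(3*w)/9 - 2*cos(3*w)/27.
Then F(pi/18) - F(0) = (-sqrt(3)/27 - pi/162 + pi**3/34992 + sqrt(3)*pi**2/1944) - (-2/27) = -sqrt(3)/27 - pi/162 + pi**3/34992 + sqrt(3)*pi**2/1944 + 2/27.

-sqrt(3)/27 - pi/162 + pi**3/34992 + sqrt(3)*pi**2/1944 + 2/27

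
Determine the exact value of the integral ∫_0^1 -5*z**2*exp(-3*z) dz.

Integrate by parts twice (u = z^2, dv = -5*exp(-3*z) dz).
An antiderivative is F(z) = (45*z**2 + 30*z + 10)*exp(-3*z)/27.
Then F(1) - F(0) = (85*exp(-3)/27) - (10/27) = -10/27 + 85*exp(-3)/27.

-10/27 + 85*exp(-3)/27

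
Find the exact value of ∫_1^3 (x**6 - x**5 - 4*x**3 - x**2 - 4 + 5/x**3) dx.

6080/63

By the power rule, an antiderivative is F(x) = x**7/7 - x**6/6 - x**4 - x**3/3 - 4*x - 5/(2*x**2).
Then F(3) - F(1) = (5585/63) - (-55/7) = 6080/63.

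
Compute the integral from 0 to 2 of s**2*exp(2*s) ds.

-1/4 + 5*exp(4)/4

Integrate by parts twice (u = s^2, dv = exp(2*s) ds).
An antiderivative is F(s) = (2*s**2 - 2*s + 1)*exp(2*s)/4.
Then F(2) - F(0) = (5*exp(4)/4) - (1/4) = -1/4 + 5*exp(4)/4.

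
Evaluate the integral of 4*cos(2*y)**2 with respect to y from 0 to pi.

Use the identity cos^2(2*y) = (1 + cos(4*y))/2.
An antiderivative is F(y) = 2*y + sin(4*y)/2.
Then F(pi) - F(0) = (2*pi) - (0) = 2*pi.

2*pi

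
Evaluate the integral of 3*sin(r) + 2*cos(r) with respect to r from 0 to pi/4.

3 - sqrt(2)/2

An antiderivative is F(r) = 2*sin(r) - 3*cos(r).
Then F(pi/4) - F(0) = (-sqrt(2)/2) - (-3) = 3 - sqrt(2)/2.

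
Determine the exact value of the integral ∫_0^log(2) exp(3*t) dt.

7/3

Let u = exp(t), so du = exp(t) dt. When t = 0, u = 1; when t = log(2), u = 2.
The integral becomes ∫ u**2 du from 1 to 2, with antiderivative u**3/3.
Back in t: F(t) = exp(3*t)/3.
Then F(log(2)) - F(0) = (8/3) - (1/3) = 7/3.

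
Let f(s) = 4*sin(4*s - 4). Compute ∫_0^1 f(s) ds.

Let u = 4*s - 4, so du = 4 ds. When s = 0, u = -4; when s = 1, u = 0.
The integral becomes ∫ sin(u) du from -4 to 0, with antiderivative -cos(u).
Back in s: F(s) = -cos(4*s - 4).
Then F(1) - F(0) = (-1) - (-cos(4)) = -1 + cos(4).

-1 + cos(4)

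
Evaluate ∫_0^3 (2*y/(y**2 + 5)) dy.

Let u = y**2 + 5, so du = 2*y dy. When y = 0, u = 5; when y = 3, u = 14.
The integral becomes ∫ 1/u du from 5 to 14, with antiderivative log(u).
Back in y: F(y) = log(y**2 + 5).
Then F(3) - F(0) = (log(14)) - (log(5)) = log(14/5).

log(14/5)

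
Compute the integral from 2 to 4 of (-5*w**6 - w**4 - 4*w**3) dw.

By the power rule, an antiderivative is F(w) = -5*w**7/7 - w**5/5 - w**4.
Then F(4) - F(2) = (-425728/35) - (-3984/35) = -421744/35.

-421744/35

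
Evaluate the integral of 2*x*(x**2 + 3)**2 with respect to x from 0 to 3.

Let u = x**2 + 3, so du = 2*x dx. When x = 0, u = 3; when x = 3, u = 12.
The integral becomes ∫ u**2 du from 3 to 12, with antiderivative u**3/3.
Back in x: F(x) = (x**2 + 3)**3/3.
Then F(3) - F(0) = (576) - (9) = 567.

567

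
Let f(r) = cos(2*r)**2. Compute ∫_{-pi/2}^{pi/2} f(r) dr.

pi/2

Use the identity cos^2(2*r) = (1 + cos(4*r))/2.
An antiderivative is F(r) = r/2 + sin(4*r)/8.
Then F(pi/2) - F(-pi/2) = (pi/4) - (-pi/4) = pi/2.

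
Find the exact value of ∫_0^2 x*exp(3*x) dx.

Integrate by parts once (u = x, dv = exp(3*x) dx).
An antiderivative is F(x) = (3*x - 1)*exp(3*x)/9.
Then F(2) - F(0) = (5*exp(6)/9) - (-1/9) = 1/9 + 5*exp(6)/9.

1/9 + 5*exp(6)/9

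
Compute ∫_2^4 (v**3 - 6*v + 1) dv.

26

By the power rule, an antiderivative is F(v) = v**4/4 - 3*v**2 + v.
Then F(4) - F(2) = (20) - (-6) = 26.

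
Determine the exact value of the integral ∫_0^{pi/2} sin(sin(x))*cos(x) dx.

1 - cos(1)

Let u = sin(x), so du = cos(x) dx. When x = 0, u = 0; when x = pi/2, u = 1.
The integral becomes ∫ sin(u) du from 0 to 1, with antiderivative -cos(u).
Back in x: F(x) = -cos(sin(x)).
Then F(pi/2) - F(0) = (-cos(1)) - (-1) = 1 - cos(1).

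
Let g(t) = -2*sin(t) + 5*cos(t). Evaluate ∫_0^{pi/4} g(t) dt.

An antiderivative is F(t) = 5*sin(t) + 2*cos(t).
Then F(pi/4) - F(0) = (7*sqrt(2)/2) - (2) = -2 + 7*sqrt(2)/2.

-2 + 7*sqrt(2)/2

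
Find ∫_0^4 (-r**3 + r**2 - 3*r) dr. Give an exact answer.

-200/3

By the power rule, an antiderivative is F(r) = -r**4/4 + r**3/3 - 3*r**2/2.
Then F(4) - F(0) = (-200/3) - (0) = -200/3.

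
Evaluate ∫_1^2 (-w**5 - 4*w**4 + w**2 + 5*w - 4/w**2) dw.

-412/15

By the power rule, an antiderivative is F(w) = -w**6/6 - 4*w**5/5 + w**3/3 + 5*w**2/2 + 4/w.
Then F(2) - F(1) = (-108/5) - (88/15) = -412/15.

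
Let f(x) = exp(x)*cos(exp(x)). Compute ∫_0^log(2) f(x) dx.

Let u = exp(x), so du = exp(x) dx. When x = 0, u = 1; when x = log(2), u = 2.
The integral becomes ∫ cos(u) du from 1 to 2, with antiderivative sin(u).
Back in x: F(x) = sin(exp(x)).
Then F(log(2)) - F(0) = (sin(2)) - (sin(1)) = -sin(1) + sin(2).

-sin(1) + sin(2)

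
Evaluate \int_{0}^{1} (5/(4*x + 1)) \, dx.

5*log(5)/4

An antiderivative is F(x) = 5*log(4*x + 1)/4.
Then F(1) - F(0) = (5*log(5)/4) - (0) = 5*log(5)/4.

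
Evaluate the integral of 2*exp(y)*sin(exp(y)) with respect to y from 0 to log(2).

Let u = exp(y), so du = exp(y) dy. When y = 0, u = 1; when y = log(2), u = 2.
The integral becomes 2·∫ sin(u) du from 1 to 2, with antiderivative -2*cos(u).
Back in y: F(y) = -2*cos(exp(y)).
Then F(log(2)) - F(0) = (-2*cos(2)) - (-2*cos(1)) = -2*cos(2) + 2*cos(1).

-2*cos(2) + 2*cos(1)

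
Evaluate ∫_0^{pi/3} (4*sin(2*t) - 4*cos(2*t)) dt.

An antiderivative is F(t) = -2*sin(2*t) - 2*cos(2*t).
Then F(pi/3) - F(0) = (1 - sqrt(3)) - (-2) = 3 - sqrt(3).

3 - sqrt(3)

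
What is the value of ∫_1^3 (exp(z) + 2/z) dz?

An antiderivative is F(z) = exp(z) + 2*log(z).
Then F(3) - F(1) = (log(9) + exp(3)) - (exp(1)) = -exp(1) + log(9) + exp(3).

-exp(1) + log(9) + exp(3)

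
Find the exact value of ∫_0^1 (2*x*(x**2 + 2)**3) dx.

Let u = x**2 + 2, so du = 2*x dx. When x = 0, u = 2; when x = 1, u = 3.
The integral becomes ∫ u**3 du from 2 to 3, with antiderivative u**4/4.
Back in x: F(x) = (x**2 + 2)**4/4.
Then F(1) - F(0) = (81/4) - (4) = 65/4.

65/4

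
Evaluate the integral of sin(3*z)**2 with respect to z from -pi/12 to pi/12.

Use the identity sin^2(3*z) = (1 - cos(6*z))/2.
An antiderivative is F(z) = z/2 - sin(6*z)/12.
Then F(pi/12) - F(-pi/12) = (-1/12 + pi/24) - (1/12 - pi/24) = -1/6 + pi/12.

-1/6 + pi/12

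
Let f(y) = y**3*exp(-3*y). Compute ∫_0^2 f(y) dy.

2/27 - 122*exp(-6)/27

Integrate by parts 3 times (u = y^3, dv = exp(-3*y) dy).
An antiderivative is F(y) = (-9*y**3 - 9*y**2 - 6*y - 2)*exp(-3*y)/27.
Then F(2) - F(0) = (-122*exp(-6)/27) - (-2/27) = 2/27 - 122*exp(-6)/27.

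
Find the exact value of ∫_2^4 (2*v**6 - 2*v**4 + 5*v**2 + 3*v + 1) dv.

By the power rule, an antiderivative is F(v) = 2*v**7/7 - 2*v**5/5 + 5*v**3/3 + 3*v**2/2 + v.
Then F(4) - F(2) = (462652/105) - (4736/105) = 457916/105.

457916/105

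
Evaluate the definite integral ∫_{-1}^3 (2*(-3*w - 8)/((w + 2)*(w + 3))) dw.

-4*log(5) - 2*log(3)

Factor the denominator: w**2 + 5*w + 6 = (w + 3)(w + 2).
Partial fractions: 2*(-3*w - 8)/((w + 2)*(w + 3)) = -2/(w + 3) - 4/(w + 2).
An antiderivative is F(w) = -4*log(w + 2) - 2*log(w + 3).
Then F(3) - F(-1) = (-4*log(5) - 2*log(3) - 2*log(2)) - (-log(4)) = -4*log(5) - 2*log(3).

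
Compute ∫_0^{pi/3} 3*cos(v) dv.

3*sqrt(3)/2

An antiderivative is F(v) = 3*sin(v).
Then F(pi/3) - F(0) = (3*sqrt(3)/2) - (0) = 3*sqrt(3)/2.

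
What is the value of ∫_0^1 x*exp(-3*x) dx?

(-4 + exp(3))*exp(-3)/9

Integrate by parts once (u = x, dv = exp(-3*x) dx).
An antiderivative is F(x) = (-3*x - 1)*exp(-3*x)/9.
Then F(1) - F(0) = (-4*exp(-3)/9) - (-1/9) = (-4 + exp(3))*exp(-3)/9.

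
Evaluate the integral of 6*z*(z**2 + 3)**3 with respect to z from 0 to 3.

61965/4

Let u = z**2 + 3, so du = 2*z dz. When z = 0, u = 3; when z = 3, u = 12.
The integral becomes 3·∫ u**3 du from 3 to 12, with antiderivative 3*u**4/4.
Back in z: F(z) = 3*(z**2 + 3)**4/4.
Then F(3) - F(0) = (15552) - (243/4) = 61965/4.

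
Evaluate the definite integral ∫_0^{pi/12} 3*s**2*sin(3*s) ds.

Integrate by parts twice (u = s^2, dv = 3*sin(3*s) ds).
An antiderivative is F(s) = -s**2*cos(3*s) + 2*s*sin(3*s)/3 + 2*cos(3*s)/9.
Then F(pi/12) - F(0) = (sqrt(2)*(-pi**2 + 8*pi + 32)/288) - (2/9) = -2/9 - sqrt(2)*pi**2/288 + sqrt(2)*pi/36 + sqrt(2)/9.

-2/9 - sqrt(2)*pi**2/288 + sqrt(2)*pi/36 + sqrt(2)/9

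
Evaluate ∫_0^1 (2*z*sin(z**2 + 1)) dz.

Let u = z**2 + 1, so du = 2*z dz. When z = 0, u = 1; when z = 1, u = 2.
The integral becomes ∫ sin(u) du from 1 to 2, with antiderivative -cos(u).
Back in z: F(z) = -cos(z**2 + 1).
Then F(1) - F(0) = (-cos(2)) - (-cos(1)) = -cos(2) + cos(1).

-cos(2) + cos(1)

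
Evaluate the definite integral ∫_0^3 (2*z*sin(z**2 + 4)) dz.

-cos(13) + cos(4)

Let u = z**2 + 4, so du = 2*z dz. When z = 0, u = 4; when z = 3, u = 13.
The integral becomes ∫ sin(u) du from 4 to 13, with antiderivative -cos(u).
Back in z: F(z) = -cos(z**2 + 4).
Then F(3) - F(0) = (-cos(13)) - (-cos(4)) = -cos(13) + cos(4).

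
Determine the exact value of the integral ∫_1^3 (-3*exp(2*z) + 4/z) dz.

An antiderivative is F(z) = -3*exp(2*z)/2 + 4*log(z).
Then F(3) - F(1) = (-3*exp(6)/2 + log(81)) - (-3*exp(2)/2) = -3*exp(6)/2 + log(81) + 3*exp(2)/2.

-3*exp(6)/2 + log(81) + 3*exp(2)/2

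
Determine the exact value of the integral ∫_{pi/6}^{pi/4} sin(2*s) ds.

An antiderivative is F(s) = -cos(2*s)/2.
Then F(pi/4) - F(pi/6) = (0) - (-1/4) = 1/4.

1/4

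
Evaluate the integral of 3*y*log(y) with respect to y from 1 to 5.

-18 + 75*log(5)/2

Integrate by parts once (u = ln y, dv = 3*y dy).
An antiderivative is F(y) = 3*y**2*(2*log(y) - 1)/4.
Then F(5) - F(1) = (-75/4 + 75*log(5)/2) - (-3/4) = -18 + 75*log(5)/2.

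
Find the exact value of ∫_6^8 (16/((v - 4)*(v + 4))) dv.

Factor the denominator: v**2 - 16 = (v + 4)(v - 4).
Partial fractions: 16/((v - 4)*(v + 4)) = -2/(v + 4) + 2/(v - 4).
An antiderivative is F(v) = 2*log(v - 4) - 2*log(v + 4).
Then F(8) - F(6) = (-log(9)) - (-log(25)) = log(25/9).

log(25/9)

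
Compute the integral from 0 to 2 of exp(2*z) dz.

An antiderivative is F(z) = exp(2*z)/2.
Then F(2) - F(0) = (exp(4)/2) - (1/2) = -1/2 + exp(4)/2.

-1/2 + exp(4)/2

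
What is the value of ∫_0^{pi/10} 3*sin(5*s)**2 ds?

Use the identity sin^2(5*s) = (1 - cos(10*s))/2.
An antiderivative is F(s) = 3*s/2 - 3*sin(10*s)/20.
Then F(pi/10) - F(0) = (3*pi/20) - (0) = 3*pi/20.

3*pi/20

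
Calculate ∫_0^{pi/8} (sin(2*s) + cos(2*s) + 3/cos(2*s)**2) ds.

2

An antiderivative is F(s) = sin(2*s)/2 - cos(2*s)/2 + 3*tan(2*s)/2.
Then F(pi/8) - F(0) = (3/2) - (-1/2) = 2.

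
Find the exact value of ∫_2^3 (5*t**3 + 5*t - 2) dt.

367/4

By the power rule, an antiderivative is F(t) = 5*t**4/4 + 5*t**2/2 - 2*t.
Then F(3) - F(2) = (471/4) - (26) = 367/4.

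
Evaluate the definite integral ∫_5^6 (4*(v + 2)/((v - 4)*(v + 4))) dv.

Factor the denominator: v**2 - 16 = (v + 4)(v - 4).
Partial fractions: 4*(v + 2)/((v - 4)*(v + 4)) = 1/(v + 4) + 3/(v - 4).
An antiderivative is F(v) = 3*log(v - 4) + log(v + 4).
Then F(6) - F(5) = (log(80)) - (log(9)) = log(80/9).

log(80/9)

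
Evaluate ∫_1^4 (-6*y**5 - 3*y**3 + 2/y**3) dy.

-68565/16

By the power rule, an antiderivative is F(y) = -y**6 - 3*y**4/4 - 1/y**2.
Then F(4) - F(1) = (-68609/16) - (-11/4) = -68565/16.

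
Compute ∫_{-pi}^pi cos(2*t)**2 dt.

pi

Use the identity cos^2(2*t) = (1 + cos(4*t))/2.
An antiderivative is F(t) = t/2 + sin(4*t)/8.
Then F(pi) - F(-pi) = (pi/2) - (-pi/2) = pi.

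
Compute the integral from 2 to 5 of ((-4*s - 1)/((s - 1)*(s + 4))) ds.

log(2/27)

Factor the denominator: s**2 + 3*s - 4 = (s + 4)(s - 1).
Partial fractions: (-4*s - 1)/((s - 1)*(s + 4)) = -3/(s + 4) - 1/(s - 1).
An antiderivative is F(s) = -log(s - 1) - 3*log(s + 4).
Then F(5) - F(2) = (-6*log(3) - 2*log(2)) - (-3*log(3) - 3*log(2)) = log(2/27).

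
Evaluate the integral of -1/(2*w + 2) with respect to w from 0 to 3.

An antiderivative is F(w) = -log(2*w + 2)/2.
Then F(3) - F(0) = (-3*log(2)/2) - (-log(2)/2) = -log(2).

-log(2)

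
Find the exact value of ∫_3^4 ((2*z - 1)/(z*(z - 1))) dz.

log(2)

Factor the denominator: z**2 - z = z(z - 1).
Partial fractions: (2*z - 1)/(z*(z - 1)) = 1/z + 1/(z - 1).
An antiderivative is F(z) = log(z) + log(z - 1).
Then F(4) - F(3) = (log(12)) - (log(6)) = log(2).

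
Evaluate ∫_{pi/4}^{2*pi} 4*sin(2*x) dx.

-2

An antiderivative is F(x) = -2*cos(2*x).
Then F(2*pi) - F(pi/4) = (-2) - (0) = -2.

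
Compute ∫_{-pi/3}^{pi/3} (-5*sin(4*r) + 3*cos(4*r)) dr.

An antiderivative is F(r) = 3*sin(4*r)/4 + 5*cos(4*r)/4.
Then F(pi/3) - F(-pi/3) = (-3*sqrt(3)/8 - 5/8) - (-5/8 + 3*sqrt(3)/8) = -3*sqrt(3)/4.

-3*sqrt(3)/4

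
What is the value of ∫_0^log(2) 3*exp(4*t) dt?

45/4

Let u = exp(t), so du = exp(t) dt. When t = 0, u = 1; when t = log(2), u = 2.
The integral becomes 3·∫ u**3 du from 1 to 2, with antiderivative 3*u**4/4.
Back in t: F(t) = 3*exp(4*t)/4.
Then F(log(2)) - F(0) = (12) - (3/4) = 45/4.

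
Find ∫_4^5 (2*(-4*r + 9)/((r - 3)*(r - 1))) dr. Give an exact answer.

-13*log(2) + 5*log(3)

Factor the denominator: r**2 - 4*r + 3 = (r - 1)(r - 3).
Partial fractions: 2*(-4*r + 9)/((r - 3)*(r - 1)) = -5/(r - 1) - 3/(r - 3).
An antiderivative is F(r) = -3*log(r - 3) - 5*log(r - 1).
Then F(5) - F(4) = (-13*log(2)) - (-5*log(3)) = -13*log(2) + 5*log(3).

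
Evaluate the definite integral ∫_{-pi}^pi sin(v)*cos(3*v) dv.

0

Use the identity sin(v)cos(3*v) = [sin(4*v) + sin(-2*v)]/2.
An antiderivative is F(v) = cos(2*v)/4 - cos(4*v)/8.
Then F(pi) - F(-pi) = (1/8) - (1/8) = 0.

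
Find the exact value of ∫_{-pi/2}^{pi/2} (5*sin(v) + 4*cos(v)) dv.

An antiderivative is F(v) = 4*sin(v) - 5*cos(v).
Then F(pi/2) - F(-pi/2) = (4) - (-4) = 8.

8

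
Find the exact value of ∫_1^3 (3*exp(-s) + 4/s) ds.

-3*exp(-3) + 3*exp(-1) + 4*log(3)

An antiderivative is F(s) = 4*log(s) - 3*exp(-s).
Then F(3) - F(1) = (-3*exp(-3) + 4*log(3)) - (-3*exp(-1)) = -3*exp(-3) + 3*exp(-1) + 4*log(3).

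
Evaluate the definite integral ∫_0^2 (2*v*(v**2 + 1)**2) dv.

Let u = v**2 + 1, so du = 2*v dv. When v = 0, u = 1; when v = 2, u = 5.
The integral becomes ∫ u**2 du from 1 to 5, with antiderivative u**3/3.
Back in v: F(v) = (v**2 + 1)**3/3.
Then F(2) - F(0) = (125/3) - (1/3) = 124/3.

124/3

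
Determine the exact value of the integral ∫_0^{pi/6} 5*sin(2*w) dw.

5/4

An antiderivative is F(w) = -5*cos(2*w)/2.
Then F(pi/6) - F(0) = (-5/4) - (-5/2) = 5/4.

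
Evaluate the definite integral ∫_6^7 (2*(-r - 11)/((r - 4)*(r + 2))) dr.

Factor the denominator: r**2 - 2*r - 8 = (r + 2)(r - 4).
Partial fractions: 2*(-r - 11)/((r - 4)*(r + 2)) = 3/(r + 2) - 5/(r - 4).
An antiderivative is F(r) = -5*log(r - 4) + 3*log(r + 2).
Then F(7) - F(6) = (log(3)) - (log(16)) = log(3/16).

log(3/16)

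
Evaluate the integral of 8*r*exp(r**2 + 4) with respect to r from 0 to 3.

Let u = r**2 + 4, so du = 2*r dr. When r = 0, u = 4; when r = 3, u = 13.
The integral becomes 4·∫ exp(u) du from 4 to 13, with antiderivative 4*exp(u).
Back in r: F(r) = 4*exp(r**2 + 4).
Then F(3) - F(0) = (4*exp(13)) - (4*exp(4)) = -4*(1 - exp(9))*exp(4).

-4*(1 - exp(9))*exp(4)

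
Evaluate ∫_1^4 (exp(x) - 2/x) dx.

-log(16) - exp(1) + exp(4)

An antiderivative is F(x) = exp(x) - 2*log(x).
Then F(4) - F(1) = (-log(16) + exp(4)) - (exp(1)) = -log(16) - exp(1) + exp(4).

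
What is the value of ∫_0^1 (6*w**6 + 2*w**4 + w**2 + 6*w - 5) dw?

-43/105

By the power rule, an antiderivative is F(w) = 6*w**7/7 + 2*w**5/5 + w**3/3 + 3*w**2 - 5*w.
Then F(1) - F(0) = (-43/105) - (0) = -43/105.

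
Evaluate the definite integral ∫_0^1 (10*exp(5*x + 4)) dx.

-2*(1 - exp(5))*exp(4)

Let u = 5*x + 4, so du = 5 dx. When x = 0, u = 4; when x = 1, u = 9.
The integral becomes 2·∫ exp(u) du from 4 to 9, with antiderivative 2*exp(u).
Back in x: F(x) = 2*exp(5*x + 4).
Then F(1) - F(0) = (2*exp(9)) - (2*exp(4)) = -2*(1 - exp(5))*exp(4).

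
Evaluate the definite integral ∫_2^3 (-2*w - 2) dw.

By the power rule, an antiderivative is F(w) = -w**2 - 2*w.
Then F(3) - F(2) = (-15) - (-8) = -7.

-7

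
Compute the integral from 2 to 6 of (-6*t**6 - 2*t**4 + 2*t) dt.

By the power rule, an antiderivative is F(t) = -6*t**7/7 - 2*t**5/5 + t**2.
Then F(6) - F(2) = (-8505684/35) - (-4148/35) = -8501536/35.

-8501536/35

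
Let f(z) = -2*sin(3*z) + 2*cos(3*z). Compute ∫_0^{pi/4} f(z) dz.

-2/3

An antiderivative is F(z) = 2*sin(3*z)/3 + 2*cos(3*z)/3.
Then F(pi/4) - F(0) = (0) - (2/3) = -2/3.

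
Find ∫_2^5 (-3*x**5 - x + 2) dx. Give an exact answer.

-7785

By the power rule, an antiderivative is F(x) = -x**6/2 - x**2/2 + 2*x.
Then F(5) - F(2) = (-7815) - (-30) = -7785.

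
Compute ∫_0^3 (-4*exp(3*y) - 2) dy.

An antiderivative is F(y) = -4*exp(3*y)/3 - 2*y.
Then F(3) - F(0) = (-4*exp(9)/3 - 6) - (-4/3) = -4*exp(9)/3 - 14/3.

-4*exp(9)/3 - 14/3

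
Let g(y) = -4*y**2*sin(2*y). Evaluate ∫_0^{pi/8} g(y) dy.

Integrate by parts twice (u = y^2, dv = -4*sin(2*y) dy).
An antiderivative is F(y) = 2*y**2*cos(2*y) - 2*y*sin(2*y) - cos(2*y).
Then F(pi/8) - F(0) = (sqrt(2)*(-32 - 8*pi + pi**2)/64) - (-1) = -sqrt(2)/2 - sqrt(2)*pi/8 + sqrt(2)*pi**2/64 + 1.

-sqrt(2)/2 - sqrt(2)*pi/8 + sqrt(2)*pi**2/64 + 1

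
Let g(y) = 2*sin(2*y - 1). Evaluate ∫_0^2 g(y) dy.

cos(1) - cos(3)

Let u = 2*y - 1, so du = 2 dy. When y = 0, u = -1; when y = 2, u = 3.
The integral becomes ∫ sin(u) du from -1 to 3, with antiderivative -cos(u).
Back in y: F(y) = -cos(2*y - 1).
Then F(2) - F(0) = (-cos(3)) - (-cos(1)) = cos(1) - cos(3).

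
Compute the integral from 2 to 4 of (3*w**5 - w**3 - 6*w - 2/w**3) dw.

By the power rule, an antiderivative is F(w) = w**6/2 - w**4/4 - 3*w**2 + w**(-2).
Then F(4) - F(2) = (30977/16) - (65/4) = 30717/16.

30717/16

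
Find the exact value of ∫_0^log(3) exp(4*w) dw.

20

Let u = exp(w), so du = exp(w) dw. When w = 0, u = 1; when w = log(3), u = 3.
The integral becomes ∫ u**3 du from 1 to 3, with antiderivative u**4/4.
Back in w: F(w) = exp(4*w)/4.
Then F(log(3)) - F(0) = (81/4) - (1/4) = 20.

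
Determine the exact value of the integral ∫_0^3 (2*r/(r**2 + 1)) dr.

log(10)

Let u = r**2 + 1, so du = 2*r dr. When r = 0, u = 1; when r = 3, u = 10.
The integral becomes ∫ 1/u du from 1 to 10, with antiderivative log(u).
Back in r: F(r) = log(r**2 + 1).
Then F(3) - F(0) = (log(10)) - (0) = log(10).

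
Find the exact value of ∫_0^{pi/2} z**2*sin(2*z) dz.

Integrate by parts twice (u = z^2, dv = sin(2*z) dz).
An antiderivative is F(z) = -z**2*cos(2*z)/2 + z*sin(2*z)/2 + cos(2*z)/4.
Then F(pi/2) - F(0) = (-1/4 + pi**2/8) - (1/4) = -1/2 + pi**2/8.

-1/2 + pi**2/8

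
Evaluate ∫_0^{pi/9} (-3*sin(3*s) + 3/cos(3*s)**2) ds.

An antiderivative is F(s) = cos(3*s) + tan(3*s).
Then F(pi/9) - F(0) = (1/2 + sqrt(3)) - (1) = -1/2 + sqrt(3).

-1/2 + sqrt(3)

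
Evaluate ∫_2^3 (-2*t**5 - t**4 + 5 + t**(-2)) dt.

-2587/10

By the power rule, an antiderivative is F(t) = -t**6/3 - t**5/5 + 5*t - 1/t.
Then F(3) - F(2) = (-4154/15) - (-547/30) = -2587/10.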